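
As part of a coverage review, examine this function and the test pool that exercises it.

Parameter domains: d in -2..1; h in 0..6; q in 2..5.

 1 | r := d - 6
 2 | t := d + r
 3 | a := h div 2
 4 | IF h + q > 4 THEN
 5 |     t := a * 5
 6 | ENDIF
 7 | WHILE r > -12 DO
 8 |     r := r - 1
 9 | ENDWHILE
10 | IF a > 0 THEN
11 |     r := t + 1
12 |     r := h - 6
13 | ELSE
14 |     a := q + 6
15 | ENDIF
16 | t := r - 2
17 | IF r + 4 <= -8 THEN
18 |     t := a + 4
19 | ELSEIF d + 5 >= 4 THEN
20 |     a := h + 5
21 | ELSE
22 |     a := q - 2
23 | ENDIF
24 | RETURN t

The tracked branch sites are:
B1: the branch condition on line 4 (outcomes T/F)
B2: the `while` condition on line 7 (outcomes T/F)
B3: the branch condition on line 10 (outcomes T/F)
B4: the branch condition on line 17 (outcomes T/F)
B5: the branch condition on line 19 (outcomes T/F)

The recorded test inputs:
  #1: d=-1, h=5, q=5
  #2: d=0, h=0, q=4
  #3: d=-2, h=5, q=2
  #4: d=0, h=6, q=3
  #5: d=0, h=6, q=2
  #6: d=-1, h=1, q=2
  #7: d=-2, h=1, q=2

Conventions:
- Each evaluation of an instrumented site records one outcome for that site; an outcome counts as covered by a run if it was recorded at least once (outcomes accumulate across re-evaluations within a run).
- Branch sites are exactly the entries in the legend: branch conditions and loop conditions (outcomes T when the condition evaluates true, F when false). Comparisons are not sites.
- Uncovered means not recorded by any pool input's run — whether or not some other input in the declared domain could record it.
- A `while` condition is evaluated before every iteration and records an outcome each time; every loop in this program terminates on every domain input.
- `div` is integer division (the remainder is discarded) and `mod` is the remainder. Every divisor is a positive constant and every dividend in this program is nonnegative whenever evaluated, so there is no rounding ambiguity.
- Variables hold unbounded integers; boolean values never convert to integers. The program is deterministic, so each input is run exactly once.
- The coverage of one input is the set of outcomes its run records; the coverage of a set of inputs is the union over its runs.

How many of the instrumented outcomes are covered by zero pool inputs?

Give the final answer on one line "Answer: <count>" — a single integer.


test 1 (d=-1, h=5, q=5) fires B1->T, B2->T, B2->T, B2->T, B2->T, B2->T, B2->F, B3->T, B4->F, B5->T; hits B1=T, B2=T, B2=F, B3=T, B4=F, B5=T
test 2 (d=0, h=0, q=4) fires B1->F, B2->T, B2->T, B2->T, B2->T, B2->T, B2->T, B2->F, B3->F, B4->T; hits B1=F, B2=T, B2=F, B3=F, B4=T
test 3 (d=-2, h=5, q=2) fires B1->T, B2->T, B2->T, B2->T, B2->T, B2->F, B3->T, B4->F, B5->F; hits B1=T, B2=T, B2=F, B3=T, B4=F, B5=F
test 4 (d=0, h=6, q=3) fires B1->T, B2->T, B2->T, B2->T, B2->T, B2->T, B2->T, B2->F, B3->T, B4->F, B5->T; hits B1=T, B2=T, B2=F, B3=T, B4=F, B5=T
test 5 (d=0, h=6, q=2) fires B1->T, B2->T, B2->T, B2->T, B2->T, B2->T, B2->T, B2->F, B3->T, B4->F, B5->T; hits B1=T, B2=T, B2=F, B3=T, B4=F, B5=T
test 6 (d=-1, h=1, q=2) fires B1->F, B2->T, B2->T, B2->T, B2->T, B2->T, B2->F, B3->F, B4->T; hits B1=F, B2=T, B2=F, B3=F, B4=T
test 7 (d=-2, h=1, q=2) fires B1->F, B2->T, B2->T, B2->T, B2->T, B2->F, B3->F, B4->T; hits B1=F, B2=T, B2=F, B3=F, B4=T
union over the pool: B1=T, B1=F, B2=T, B2=F, B3=T, B3=F, B4=T, B4=F, B5=T, B5=F
uncovered (0 of 10): none
Answer: 0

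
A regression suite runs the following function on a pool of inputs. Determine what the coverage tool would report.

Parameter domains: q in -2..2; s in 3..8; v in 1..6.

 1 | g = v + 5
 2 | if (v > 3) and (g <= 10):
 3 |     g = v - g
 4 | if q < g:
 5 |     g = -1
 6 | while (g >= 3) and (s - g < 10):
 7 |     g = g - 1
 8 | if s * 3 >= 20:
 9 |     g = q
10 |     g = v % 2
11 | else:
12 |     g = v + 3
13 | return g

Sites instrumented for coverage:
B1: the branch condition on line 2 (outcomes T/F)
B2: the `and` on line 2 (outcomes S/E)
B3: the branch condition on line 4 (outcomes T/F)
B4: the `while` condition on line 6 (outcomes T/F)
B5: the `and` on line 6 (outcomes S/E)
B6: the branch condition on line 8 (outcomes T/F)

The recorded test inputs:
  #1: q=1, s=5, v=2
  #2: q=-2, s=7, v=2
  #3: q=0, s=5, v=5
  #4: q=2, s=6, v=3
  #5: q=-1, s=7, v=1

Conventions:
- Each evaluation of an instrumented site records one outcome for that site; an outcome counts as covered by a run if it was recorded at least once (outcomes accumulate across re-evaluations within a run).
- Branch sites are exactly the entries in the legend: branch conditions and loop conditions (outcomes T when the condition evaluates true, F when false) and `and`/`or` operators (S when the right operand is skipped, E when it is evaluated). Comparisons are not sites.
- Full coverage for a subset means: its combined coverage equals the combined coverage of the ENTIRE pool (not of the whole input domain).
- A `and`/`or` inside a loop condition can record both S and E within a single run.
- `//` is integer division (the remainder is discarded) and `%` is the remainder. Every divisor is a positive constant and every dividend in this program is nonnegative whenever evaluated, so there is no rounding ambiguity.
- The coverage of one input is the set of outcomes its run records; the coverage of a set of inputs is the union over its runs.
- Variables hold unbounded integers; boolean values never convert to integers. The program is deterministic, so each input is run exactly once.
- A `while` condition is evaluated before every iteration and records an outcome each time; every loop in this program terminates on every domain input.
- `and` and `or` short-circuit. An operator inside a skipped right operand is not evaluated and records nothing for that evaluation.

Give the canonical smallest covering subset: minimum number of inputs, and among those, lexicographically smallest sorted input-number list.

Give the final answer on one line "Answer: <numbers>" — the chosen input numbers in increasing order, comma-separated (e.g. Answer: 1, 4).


run #1 (q=1, s=5, v=2) runs B2->S, B1->F, B3->T, B5->S, B4->F, B6->F; records B1=F, B2=S, B3=T, B4=F, B5=S, B6=F
run #2 (q=-2, s=7, v=2) runs B2->S, B1->F, B3->T, B5->S, B4->F, B6->T; records B1=F, B2=S, B3=T, B4=F, B5=S, B6=T
run #3 (q=0, s=5, v=5) runs B2->E, B1->T, B3->F, B5->S, B4->F, B6->F; records B1=T, B2=E, B3=F, B4=F, B5=S, B6=F
run #4 (q=2, s=6, v=3) runs B2->S, B1->F, B3->T, B5->S, B4->F, B6->F; records B1=F, B2=S, B3=T, B4=F, B5=S, B6=F
run #5 (q=-1, s=7, v=1) runs B2->S, B1->F, B3->T, B5->S, B4->F, B6->T; records B1=F, B2=S, B3=T, B4=F, B5=S, B6=T
the full pool covers 10 outcomes: B1=T, B1=F, B2=S, B2=E, B3=T, B3=F, B4=F, B5=S, B6=T, B6=F
size 1 is not enough: best union over all size-1 subsets is 6/10
at size 2, {2, 3} reaches all 10 outcomes; every lexicographically earlier size-2 subset fails
Answer: 2, 3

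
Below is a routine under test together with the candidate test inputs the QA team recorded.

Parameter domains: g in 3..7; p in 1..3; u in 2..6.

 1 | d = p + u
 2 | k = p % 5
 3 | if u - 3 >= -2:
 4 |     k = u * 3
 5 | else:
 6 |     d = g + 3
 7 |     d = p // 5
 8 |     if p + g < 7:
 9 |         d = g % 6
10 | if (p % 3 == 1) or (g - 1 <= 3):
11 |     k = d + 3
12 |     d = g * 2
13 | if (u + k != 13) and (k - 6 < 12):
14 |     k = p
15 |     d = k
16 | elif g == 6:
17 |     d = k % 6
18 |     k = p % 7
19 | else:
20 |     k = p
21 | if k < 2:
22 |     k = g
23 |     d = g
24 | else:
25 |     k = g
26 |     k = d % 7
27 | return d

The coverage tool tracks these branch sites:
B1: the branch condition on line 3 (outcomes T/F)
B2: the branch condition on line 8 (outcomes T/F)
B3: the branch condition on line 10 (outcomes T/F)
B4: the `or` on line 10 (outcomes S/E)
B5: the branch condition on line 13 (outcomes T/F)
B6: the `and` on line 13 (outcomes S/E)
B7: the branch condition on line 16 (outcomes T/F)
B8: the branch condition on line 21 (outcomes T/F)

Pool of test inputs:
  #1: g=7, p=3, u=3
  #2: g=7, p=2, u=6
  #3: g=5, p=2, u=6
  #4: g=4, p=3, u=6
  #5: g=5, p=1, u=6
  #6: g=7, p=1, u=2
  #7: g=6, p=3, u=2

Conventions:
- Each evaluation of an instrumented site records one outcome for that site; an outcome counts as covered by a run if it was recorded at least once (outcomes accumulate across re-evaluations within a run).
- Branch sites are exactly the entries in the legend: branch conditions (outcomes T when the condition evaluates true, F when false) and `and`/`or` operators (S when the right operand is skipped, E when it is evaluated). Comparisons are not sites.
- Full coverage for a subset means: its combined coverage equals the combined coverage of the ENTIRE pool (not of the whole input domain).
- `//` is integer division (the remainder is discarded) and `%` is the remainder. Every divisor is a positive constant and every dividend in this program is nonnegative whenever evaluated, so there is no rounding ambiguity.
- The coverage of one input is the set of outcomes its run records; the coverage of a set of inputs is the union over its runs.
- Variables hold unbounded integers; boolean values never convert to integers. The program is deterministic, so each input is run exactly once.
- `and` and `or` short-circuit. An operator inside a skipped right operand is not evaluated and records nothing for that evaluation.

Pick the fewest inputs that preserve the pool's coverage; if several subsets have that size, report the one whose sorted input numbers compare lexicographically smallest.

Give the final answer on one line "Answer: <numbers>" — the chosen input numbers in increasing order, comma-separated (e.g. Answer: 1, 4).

run #1 (g=7, p=3, u=3) runs B1->T, B4->E, B3->F, B6->E, B5->T, B8->F; records B1=T, B3=F, B4=E, B5=T, B6=E, B8=F
run #2 (g=7, p=2, u=6) runs B1->T, B4->E, B3->F, B6->E, B5->F, B7->F, B8->F; records B1=T, B3=F, B4=E, B5=F, B6=E, B7=F, B8=F
run #3 (g=5, p=2, u=6) runs B1->T, B4->E, B3->F, B6->E, B5->F, B7->F, B8->F; records B1=T, B3=F, B4=E, B5=F, B6=E, B7=F, B8=F
run #4 (g=4, p=3, u=6) runs B1->T, B4->E, B3->T, B6->E, B5->T, B8->F; records B1=T, B3=T, B4=E, B5=T, B6=E, B8=F
run #5 (g=5, p=1, u=6) runs B1->T, B4->S, B3->T, B6->E, B5->T, B8->T; records B1=T, B3=T, B4=S, B5=T, B6=E, B8=T
run #6 (g=7, p=1, u=2) runs B1->T, B4->S, B3->T, B6->E, B5->T, B8->T; records B1=T, B3=T, B4=S, B5=T, B6=E, B8=T
run #7 (g=6, p=3, u=2) runs B1->T, B4->E, B3->F, B6->E, B5->T, B8->F; records B1=T, B3=F, B4=E, B5=T, B6=E, B8=F
union over all inputs: B1=T, B3=T, B3=F, B4=S, B4=E, B5=T, B5=F, B6=E, B7=F, B8=T, B8=F (11 outcomes)
checked all size-1 subsets: none covers 11 outcomes (max 7/11)
the canonical winner is {2, 5}: size 2, full 11-outcome coverage, earliest index list among size-2 covers

Answer: 2, 5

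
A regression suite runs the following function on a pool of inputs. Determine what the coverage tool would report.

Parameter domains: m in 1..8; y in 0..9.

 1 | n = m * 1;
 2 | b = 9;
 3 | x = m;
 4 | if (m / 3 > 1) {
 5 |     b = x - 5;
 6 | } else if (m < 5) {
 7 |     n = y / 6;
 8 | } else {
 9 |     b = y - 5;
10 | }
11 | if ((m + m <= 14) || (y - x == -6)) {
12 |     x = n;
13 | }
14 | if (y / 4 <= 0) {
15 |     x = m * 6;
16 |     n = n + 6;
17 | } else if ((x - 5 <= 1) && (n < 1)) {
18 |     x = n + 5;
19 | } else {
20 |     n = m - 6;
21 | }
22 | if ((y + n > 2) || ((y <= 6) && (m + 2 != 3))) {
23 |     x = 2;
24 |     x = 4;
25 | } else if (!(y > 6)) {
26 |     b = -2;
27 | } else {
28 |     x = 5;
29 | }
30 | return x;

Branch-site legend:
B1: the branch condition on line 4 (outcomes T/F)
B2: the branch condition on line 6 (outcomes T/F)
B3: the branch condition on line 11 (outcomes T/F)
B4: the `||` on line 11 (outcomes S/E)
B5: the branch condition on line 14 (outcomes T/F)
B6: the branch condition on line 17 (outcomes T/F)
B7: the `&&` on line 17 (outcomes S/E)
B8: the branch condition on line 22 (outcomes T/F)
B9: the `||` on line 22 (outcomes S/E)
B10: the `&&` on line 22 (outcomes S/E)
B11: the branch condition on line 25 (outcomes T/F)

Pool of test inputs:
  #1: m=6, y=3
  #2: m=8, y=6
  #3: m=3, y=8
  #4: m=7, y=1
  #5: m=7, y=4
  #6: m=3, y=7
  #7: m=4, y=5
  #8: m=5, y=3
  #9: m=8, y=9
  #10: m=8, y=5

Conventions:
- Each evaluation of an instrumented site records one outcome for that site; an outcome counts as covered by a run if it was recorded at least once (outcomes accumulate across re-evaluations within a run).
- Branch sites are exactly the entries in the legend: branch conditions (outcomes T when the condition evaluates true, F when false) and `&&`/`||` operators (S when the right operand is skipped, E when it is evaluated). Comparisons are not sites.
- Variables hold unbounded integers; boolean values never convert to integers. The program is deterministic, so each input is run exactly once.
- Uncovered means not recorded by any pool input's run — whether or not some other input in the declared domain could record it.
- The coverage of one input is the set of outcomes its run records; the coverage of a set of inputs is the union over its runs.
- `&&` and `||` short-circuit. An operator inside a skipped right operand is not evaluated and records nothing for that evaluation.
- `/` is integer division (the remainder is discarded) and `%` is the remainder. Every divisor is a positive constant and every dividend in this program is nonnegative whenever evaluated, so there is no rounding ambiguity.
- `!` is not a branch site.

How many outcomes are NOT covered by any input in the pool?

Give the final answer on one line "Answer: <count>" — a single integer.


test 1 (m=6, y=3) fires B1->T, B4->S, B3->T, B5->T, B9->S, B8->T; hits B1=T, B3=T, B4=S, B5=T, B8=T, B9=S
test 2 (m=8, y=6) fires B1->T, B4->E, B3->F, B5->F, B7->S, B6->F, B9->S, B8->T; hits B1=T, B3=F, B4=E, B5=F, B6=F, B7=S, B8=T, B9=S
test 3 (m=3, y=8) fires B1->F, B2->T, B4->S, B3->T, B5->F, B7->E, B6->F, B9->S, B8->T; hits B1=F, B2=T, B3=T, B4=S, B5=F, B6=F, B7=E, B8=T, B9=S
test 4 (m=7, y=1) fires B1->T, B4->S, B3->T, B5->T, B9->S, B8->T; hits B1=T, B3=T, B4=S, B5=T, B8=T, B9=S
test 5 (m=7, y=4) fires B1->T, B4->S, B3->T, B5->F, B7->S, B6->F, B9->S, B8->T; hits B1=T, B3=T, B4=S, B5=F, B6=F, B7=S, B8=T, B9=S
test 6 (m=3, y=7) fires B1->F, B2->T, B4->S, B3->T, B5->F, B7->E, B6->F, B9->S, B8->T; hits B1=F, B2=T, B3=T, B4=S, B5=F, B6=F, B7=E, B8=T, B9=S
test 7 (m=4, y=5) fires B1->F, B2->T, B4->S, B3->T, B5->F, B7->E, B6->T, B9->S, B8->T; hits B1=F, B2=T, B3=T, B4=S, B5=F, B6=T, B7=E, B8=T, B9=S
test 8 (m=5, y=3) fires B1->F, B2->F, B4->S, B3->T, B5->T, B9->S, B8->T; hits B1=F, B2=F, B3=T, B4=S, B5=T, B8=T, B9=S
test 9 (m=8, y=9) fires B1->T, B4->E, B3->F, B5->F, B7->S, B6->F, B9->S, B8->T; hits B1=T, B3=F, B4=E, B5=F, B6=F, B7=S, B8=T, B9=S
test 10 (m=8, y=5) fires B1->T, B4->E, B3->F, B5->F, B7->S, B6->F, B9->S, B8->T; hits B1=T, B3=F, B4=E, B5=F, B6=F, B7=S, B8=T, B9=S
union over the pool: B1=T, B1=F, B2=T, B2=F, B3=T, B3=F, B4=S, B4=E, B5=T, B5=F, B6=T, B6=F, B7=S, B7=E, B8=T, B9=S
uncovered (6 of 22): B8=F, B9=E, B10=S, B10=E, B11=T, B11=F
Answer: 6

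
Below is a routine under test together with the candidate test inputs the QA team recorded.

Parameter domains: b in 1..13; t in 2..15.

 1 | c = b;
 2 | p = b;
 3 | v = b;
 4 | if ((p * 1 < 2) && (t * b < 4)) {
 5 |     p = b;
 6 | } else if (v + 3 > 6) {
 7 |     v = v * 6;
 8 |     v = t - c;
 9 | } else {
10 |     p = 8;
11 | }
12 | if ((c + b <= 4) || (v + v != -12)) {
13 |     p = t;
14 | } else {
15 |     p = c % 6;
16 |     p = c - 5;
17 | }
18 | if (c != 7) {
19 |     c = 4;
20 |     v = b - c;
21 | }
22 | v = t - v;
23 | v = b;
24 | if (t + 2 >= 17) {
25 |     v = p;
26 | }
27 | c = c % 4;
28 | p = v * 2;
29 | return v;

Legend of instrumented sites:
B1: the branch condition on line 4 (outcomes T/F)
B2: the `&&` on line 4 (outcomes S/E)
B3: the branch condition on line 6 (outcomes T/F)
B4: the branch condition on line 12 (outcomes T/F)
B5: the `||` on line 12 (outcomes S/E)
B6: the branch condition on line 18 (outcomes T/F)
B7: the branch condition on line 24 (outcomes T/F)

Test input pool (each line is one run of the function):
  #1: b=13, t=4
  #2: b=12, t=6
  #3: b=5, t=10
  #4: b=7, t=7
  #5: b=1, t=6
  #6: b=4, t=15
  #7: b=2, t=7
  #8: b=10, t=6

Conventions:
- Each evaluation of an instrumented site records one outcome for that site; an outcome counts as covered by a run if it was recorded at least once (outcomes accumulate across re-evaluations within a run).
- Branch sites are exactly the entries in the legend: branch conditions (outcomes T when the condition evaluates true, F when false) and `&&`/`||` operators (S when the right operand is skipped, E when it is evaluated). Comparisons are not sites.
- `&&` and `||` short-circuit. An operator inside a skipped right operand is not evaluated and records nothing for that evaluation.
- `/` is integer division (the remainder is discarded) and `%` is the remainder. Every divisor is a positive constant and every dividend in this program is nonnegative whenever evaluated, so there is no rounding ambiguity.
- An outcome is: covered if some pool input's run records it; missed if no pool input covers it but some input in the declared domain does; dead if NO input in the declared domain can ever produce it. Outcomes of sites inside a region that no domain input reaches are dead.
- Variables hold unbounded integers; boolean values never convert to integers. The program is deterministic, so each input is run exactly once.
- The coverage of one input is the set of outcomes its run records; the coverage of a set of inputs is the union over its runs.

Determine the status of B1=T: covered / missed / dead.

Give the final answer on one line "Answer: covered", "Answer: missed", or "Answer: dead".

no pool input records B1=T
but domain input (b=1, t=2) does record it -> reachable, so missed

Answer: missed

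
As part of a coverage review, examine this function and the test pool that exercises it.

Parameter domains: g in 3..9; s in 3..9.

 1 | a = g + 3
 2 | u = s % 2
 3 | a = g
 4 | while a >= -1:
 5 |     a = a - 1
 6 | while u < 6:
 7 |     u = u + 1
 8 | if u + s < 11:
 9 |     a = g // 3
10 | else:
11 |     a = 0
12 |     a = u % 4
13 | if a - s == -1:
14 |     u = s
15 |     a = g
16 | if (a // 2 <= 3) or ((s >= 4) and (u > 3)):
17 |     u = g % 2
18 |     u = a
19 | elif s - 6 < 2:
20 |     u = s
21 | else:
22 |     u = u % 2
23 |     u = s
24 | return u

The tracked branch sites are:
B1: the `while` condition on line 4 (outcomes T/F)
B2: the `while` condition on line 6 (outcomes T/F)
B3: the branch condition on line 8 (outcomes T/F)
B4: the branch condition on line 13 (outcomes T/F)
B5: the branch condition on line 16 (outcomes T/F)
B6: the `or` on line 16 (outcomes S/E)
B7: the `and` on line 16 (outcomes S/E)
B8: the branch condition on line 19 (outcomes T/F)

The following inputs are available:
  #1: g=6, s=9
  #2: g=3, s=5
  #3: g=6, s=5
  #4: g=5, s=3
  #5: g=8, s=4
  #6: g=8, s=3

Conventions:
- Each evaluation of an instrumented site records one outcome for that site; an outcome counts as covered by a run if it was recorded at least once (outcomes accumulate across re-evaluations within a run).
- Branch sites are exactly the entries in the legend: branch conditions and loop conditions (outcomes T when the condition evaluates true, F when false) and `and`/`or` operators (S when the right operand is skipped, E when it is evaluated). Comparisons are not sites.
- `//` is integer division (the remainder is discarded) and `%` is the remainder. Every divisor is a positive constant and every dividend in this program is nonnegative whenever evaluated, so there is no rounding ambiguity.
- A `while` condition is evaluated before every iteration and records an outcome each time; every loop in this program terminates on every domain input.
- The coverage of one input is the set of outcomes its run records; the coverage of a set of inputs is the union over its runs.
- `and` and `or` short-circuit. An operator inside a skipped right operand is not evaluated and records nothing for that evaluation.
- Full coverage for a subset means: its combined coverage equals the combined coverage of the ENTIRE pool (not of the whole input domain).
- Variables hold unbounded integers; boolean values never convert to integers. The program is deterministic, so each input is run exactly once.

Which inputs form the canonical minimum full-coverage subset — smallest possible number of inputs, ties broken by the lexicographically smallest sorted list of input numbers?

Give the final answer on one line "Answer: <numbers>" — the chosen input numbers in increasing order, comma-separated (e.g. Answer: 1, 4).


input #1 (g=6, s=9): events B1->T, B1->T, B1->T, B1->T, B1->T, B1->T, B1->T, B1->T, B1->F, B2->T, B2->T, B2->T, B2->T, B2->T, ...; covers B1=T, B1=F, B2=T, B2=F, B3=F, B4=F, B5=T, B6=S
input #2 (g=3, s=5): events B1->T, B1->T, B1->T, B1->T, B1->T, B1->F, B2->T, B2->T, B2->T, B2->T, B2->T, B2->F, B3->F, B4->F, ...; covers B1=T, B1=F, B2=T, B2=F, B3=F, B4=F, B5=T, B6=S
input #3 (g=6, s=5): events B1->T, B1->T, B1->T, B1->T, B1->T, B1->T, B1->T, B1->T, B1->F, B2->T, B2->T, B2->T, B2->T, B2->T, ...; covers B1=T, B1=F, B2=T, B2=F, B3=F, B4=F, B5=T, B6=S
input #4 (g=5, s=3): events B1->T, B1->T, B1->T, B1->T, B1->T, B1->T, B1->T, B1->F, B2->T, B2->T, B2->T, B2->T, B2->T, B2->F, ...; covers B1=T, B1=F, B2=T, B2=F, B3=T, B4=F, B5=T, B6=S
input #5 (g=8, s=4): events B1->T, B1->T, B1->T, B1->T, B1->T, B1->T, B1->T, B1->T, B1->T, B1->T, B1->F, B2->T, B2->T, B2->T, ...; covers B1=T, B1=F, B2=T, B2=F, B3=T, B4=F, B5=T, B6=S
input #6 (g=8, s=3): events B1->T, B1->T, B1->T, B1->T, B1->T, B1->T, B1->T, B1->T, B1->T, B1->T, B1->F, B2->T, B2->T, B2->T, ...; covers B1=T, B1=F, B2=T, B2=F, B3=T, B4=T, B5=F, B6=E, B7=S, B8=T
the full pool covers 14 outcomes: B1=T, B1=F, B2=T, B2=F, B3=T, B3=F, B4=T, B4=F, B5=T, B5=F, B6=S, B6=E, B7=S, B8=T
every size-1 subset falls short of the 14 outcomes (best: 10/14)
the canonical winner is {1, 6}: size 2, full 14-outcome coverage, earliest index list among size-2 covers
Answer: 1, 6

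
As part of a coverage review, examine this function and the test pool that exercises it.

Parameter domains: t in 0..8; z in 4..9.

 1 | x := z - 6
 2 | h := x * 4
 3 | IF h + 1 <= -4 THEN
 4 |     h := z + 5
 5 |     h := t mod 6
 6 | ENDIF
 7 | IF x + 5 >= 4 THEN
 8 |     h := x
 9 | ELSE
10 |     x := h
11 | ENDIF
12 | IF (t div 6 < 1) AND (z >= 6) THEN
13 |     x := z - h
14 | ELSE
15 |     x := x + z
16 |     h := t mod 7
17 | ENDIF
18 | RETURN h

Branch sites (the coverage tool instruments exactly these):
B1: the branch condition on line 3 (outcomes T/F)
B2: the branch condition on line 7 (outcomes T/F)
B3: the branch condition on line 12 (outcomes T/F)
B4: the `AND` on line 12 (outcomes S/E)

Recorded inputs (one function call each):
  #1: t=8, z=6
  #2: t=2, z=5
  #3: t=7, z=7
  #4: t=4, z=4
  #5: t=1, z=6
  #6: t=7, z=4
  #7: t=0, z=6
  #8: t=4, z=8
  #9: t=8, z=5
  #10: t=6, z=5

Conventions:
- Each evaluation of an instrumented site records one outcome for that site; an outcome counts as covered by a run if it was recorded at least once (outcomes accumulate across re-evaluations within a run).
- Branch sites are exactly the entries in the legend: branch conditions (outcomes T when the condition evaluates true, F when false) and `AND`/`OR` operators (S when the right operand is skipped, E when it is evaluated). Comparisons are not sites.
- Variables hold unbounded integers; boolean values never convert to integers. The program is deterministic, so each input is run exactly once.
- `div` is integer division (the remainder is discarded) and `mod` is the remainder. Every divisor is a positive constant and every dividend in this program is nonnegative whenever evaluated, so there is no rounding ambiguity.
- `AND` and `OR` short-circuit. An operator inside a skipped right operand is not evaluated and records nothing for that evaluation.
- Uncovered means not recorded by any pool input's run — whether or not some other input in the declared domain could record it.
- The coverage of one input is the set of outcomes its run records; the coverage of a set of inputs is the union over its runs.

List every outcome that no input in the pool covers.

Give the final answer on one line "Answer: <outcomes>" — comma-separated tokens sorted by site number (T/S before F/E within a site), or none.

run #1 (t=8, z=6) runs B1->F, B2->T, B4->S, B3->F; records B1=F, B2=T, B3=F, B4=S
run #2 (t=2, z=5) runs B1->F, B2->T, B4->E, B3->F; records B1=F, B2=T, B3=F, B4=E
run #3 (t=7, z=7) runs B1->F, B2->T, B4->S, B3->F; records B1=F, B2=T, B3=F, B4=S
run #4 (t=4, z=4) runs B1->T, B2->F, B4->E, B3->F; records B1=T, B2=F, B3=F, B4=E
run #5 (t=1, z=6) runs B1->F, B2->T, B4->E, B3->T; records B1=F, B2=T, B3=T, B4=E
run #6 (t=7, z=4) runs B1->T, B2->F, B4->S, B3->F; records B1=T, B2=F, B3=F, B4=S
run #7 (t=0, z=6) runs B1->F, B2->T, B4->E, B3->T; records B1=F, B2=T, B3=T, B4=E
run #8 (t=4, z=8) runs B1->F, B2->T, B4->E, B3->T; records B1=F, B2=T, B3=T, B4=E
run #9 (t=8, z=5) runs B1->F, B2->T, B4->S, B3->F; records B1=F, B2=T, B3=F, B4=S
run #10 (t=6, z=5) runs B1->F, B2->T, B4->S, B3->F; records B1=F, B2=T, B3=F, B4=S
union over the pool: B1=T, B1=F, B2=T, B2=F, B3=T, B3=F, B4=S, B4=E
uncovered (0 of 8): none

Answer: none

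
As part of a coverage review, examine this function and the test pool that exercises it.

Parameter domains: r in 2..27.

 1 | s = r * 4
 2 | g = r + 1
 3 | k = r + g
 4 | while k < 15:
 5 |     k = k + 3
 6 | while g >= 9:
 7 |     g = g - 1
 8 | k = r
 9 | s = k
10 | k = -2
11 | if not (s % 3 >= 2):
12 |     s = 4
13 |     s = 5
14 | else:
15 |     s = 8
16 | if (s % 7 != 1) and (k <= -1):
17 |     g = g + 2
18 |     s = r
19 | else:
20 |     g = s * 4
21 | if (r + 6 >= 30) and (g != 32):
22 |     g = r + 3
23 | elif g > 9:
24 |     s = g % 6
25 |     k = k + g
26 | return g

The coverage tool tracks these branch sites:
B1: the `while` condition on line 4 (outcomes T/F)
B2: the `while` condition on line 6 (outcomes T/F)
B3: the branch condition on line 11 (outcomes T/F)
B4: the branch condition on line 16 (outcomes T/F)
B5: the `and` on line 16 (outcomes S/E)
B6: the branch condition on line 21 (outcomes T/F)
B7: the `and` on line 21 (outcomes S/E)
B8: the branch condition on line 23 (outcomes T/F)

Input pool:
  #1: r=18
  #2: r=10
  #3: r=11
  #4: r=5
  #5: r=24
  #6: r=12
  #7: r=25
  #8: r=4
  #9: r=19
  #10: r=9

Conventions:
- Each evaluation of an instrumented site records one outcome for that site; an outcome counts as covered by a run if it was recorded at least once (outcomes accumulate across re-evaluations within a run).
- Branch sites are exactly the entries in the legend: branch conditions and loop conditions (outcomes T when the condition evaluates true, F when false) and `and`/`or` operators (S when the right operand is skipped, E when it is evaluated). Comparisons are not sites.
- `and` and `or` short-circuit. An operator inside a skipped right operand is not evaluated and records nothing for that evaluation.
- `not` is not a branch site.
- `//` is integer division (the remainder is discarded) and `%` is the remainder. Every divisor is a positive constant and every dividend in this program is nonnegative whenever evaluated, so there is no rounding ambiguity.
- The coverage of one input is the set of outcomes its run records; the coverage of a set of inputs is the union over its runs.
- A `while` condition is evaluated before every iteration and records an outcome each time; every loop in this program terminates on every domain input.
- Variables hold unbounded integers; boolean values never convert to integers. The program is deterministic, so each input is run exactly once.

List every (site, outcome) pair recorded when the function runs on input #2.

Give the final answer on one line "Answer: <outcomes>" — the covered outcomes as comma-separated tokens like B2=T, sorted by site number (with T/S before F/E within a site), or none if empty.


Running input #2 (r=10), event by event:
  B1->F, B2->T, B2->T, B2->T, B2->F, B3->T, B5->E, B4->T, B7->S, B6->F
  B8->T
deduplicating events, the covered set is: B1=F, B2=T, B2=F, B3=T, B4=T, B5=E, B6=F, B7=S, B8=T
Answer: B1=F, B2=T, B2=F, B3=T, B4=T, B5=E, B6=F, B7=S, B8=T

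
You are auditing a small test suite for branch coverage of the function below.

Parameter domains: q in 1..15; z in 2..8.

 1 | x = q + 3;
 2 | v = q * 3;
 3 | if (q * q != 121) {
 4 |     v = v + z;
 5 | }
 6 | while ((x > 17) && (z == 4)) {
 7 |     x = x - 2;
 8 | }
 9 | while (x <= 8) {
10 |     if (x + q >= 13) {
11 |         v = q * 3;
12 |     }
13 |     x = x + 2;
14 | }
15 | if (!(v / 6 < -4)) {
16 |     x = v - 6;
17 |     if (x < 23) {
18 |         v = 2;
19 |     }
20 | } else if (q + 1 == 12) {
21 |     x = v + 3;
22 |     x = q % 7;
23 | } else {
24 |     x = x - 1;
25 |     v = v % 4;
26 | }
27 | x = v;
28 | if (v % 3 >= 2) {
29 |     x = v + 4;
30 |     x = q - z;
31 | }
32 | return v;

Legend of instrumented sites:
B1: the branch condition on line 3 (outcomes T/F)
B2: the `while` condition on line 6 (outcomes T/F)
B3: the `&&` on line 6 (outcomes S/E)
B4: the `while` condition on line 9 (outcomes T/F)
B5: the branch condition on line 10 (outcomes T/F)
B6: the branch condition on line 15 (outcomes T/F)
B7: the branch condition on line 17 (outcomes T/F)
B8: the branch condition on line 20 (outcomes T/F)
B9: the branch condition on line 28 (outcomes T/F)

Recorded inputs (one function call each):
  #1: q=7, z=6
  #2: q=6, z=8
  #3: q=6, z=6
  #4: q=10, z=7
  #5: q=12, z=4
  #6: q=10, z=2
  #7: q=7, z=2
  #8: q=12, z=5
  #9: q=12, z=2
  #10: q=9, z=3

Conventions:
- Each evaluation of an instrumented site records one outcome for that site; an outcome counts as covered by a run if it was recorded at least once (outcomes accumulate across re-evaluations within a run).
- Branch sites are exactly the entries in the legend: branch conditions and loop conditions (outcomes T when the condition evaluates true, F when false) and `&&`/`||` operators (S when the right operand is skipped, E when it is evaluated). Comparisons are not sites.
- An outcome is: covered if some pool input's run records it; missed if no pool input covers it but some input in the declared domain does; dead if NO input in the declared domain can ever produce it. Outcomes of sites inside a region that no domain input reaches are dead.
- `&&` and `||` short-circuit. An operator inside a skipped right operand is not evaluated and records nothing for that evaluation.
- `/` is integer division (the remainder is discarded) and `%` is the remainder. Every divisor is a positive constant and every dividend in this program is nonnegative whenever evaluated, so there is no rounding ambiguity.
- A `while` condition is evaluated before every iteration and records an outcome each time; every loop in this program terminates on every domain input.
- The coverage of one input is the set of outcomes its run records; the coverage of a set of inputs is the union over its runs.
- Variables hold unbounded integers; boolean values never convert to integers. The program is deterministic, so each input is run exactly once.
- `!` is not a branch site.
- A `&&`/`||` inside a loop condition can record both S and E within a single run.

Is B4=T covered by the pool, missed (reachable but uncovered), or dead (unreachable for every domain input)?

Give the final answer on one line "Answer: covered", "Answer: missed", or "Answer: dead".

no pool input records B4=T
but domain input (q=1, z=2) does record it -> reachable, so missed

Answer: missed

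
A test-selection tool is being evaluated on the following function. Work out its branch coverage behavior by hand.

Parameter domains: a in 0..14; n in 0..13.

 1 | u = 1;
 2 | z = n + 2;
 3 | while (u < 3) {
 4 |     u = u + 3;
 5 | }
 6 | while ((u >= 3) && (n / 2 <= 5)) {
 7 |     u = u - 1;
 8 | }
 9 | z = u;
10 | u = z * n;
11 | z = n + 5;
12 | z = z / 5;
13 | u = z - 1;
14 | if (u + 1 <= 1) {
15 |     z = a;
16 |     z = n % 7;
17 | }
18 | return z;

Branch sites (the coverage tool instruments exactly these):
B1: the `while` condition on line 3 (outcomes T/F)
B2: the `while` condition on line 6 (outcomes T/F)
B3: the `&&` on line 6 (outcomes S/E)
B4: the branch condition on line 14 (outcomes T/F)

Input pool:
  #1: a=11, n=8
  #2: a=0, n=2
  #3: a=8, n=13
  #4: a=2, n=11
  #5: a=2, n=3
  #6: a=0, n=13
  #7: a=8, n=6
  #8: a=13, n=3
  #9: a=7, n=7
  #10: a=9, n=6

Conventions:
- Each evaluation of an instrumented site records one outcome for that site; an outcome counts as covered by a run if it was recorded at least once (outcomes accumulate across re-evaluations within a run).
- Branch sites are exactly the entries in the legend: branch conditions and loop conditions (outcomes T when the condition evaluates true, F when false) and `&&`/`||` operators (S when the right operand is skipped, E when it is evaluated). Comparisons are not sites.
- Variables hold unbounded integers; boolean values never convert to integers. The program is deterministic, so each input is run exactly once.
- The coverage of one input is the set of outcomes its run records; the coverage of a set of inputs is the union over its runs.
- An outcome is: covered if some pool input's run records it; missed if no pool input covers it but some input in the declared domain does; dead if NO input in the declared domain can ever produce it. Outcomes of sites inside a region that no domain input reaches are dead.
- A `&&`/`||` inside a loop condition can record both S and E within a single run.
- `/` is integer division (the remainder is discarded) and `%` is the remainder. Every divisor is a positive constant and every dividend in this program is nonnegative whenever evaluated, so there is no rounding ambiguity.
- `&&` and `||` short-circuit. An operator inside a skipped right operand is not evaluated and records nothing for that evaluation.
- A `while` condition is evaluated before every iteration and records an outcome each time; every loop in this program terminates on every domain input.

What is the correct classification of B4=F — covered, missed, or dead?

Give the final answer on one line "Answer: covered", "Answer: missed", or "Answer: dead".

B4=F is recorded by pool input(s) 1, 3, 4, 6, 7, 9, 10 -> covered

Answer: covered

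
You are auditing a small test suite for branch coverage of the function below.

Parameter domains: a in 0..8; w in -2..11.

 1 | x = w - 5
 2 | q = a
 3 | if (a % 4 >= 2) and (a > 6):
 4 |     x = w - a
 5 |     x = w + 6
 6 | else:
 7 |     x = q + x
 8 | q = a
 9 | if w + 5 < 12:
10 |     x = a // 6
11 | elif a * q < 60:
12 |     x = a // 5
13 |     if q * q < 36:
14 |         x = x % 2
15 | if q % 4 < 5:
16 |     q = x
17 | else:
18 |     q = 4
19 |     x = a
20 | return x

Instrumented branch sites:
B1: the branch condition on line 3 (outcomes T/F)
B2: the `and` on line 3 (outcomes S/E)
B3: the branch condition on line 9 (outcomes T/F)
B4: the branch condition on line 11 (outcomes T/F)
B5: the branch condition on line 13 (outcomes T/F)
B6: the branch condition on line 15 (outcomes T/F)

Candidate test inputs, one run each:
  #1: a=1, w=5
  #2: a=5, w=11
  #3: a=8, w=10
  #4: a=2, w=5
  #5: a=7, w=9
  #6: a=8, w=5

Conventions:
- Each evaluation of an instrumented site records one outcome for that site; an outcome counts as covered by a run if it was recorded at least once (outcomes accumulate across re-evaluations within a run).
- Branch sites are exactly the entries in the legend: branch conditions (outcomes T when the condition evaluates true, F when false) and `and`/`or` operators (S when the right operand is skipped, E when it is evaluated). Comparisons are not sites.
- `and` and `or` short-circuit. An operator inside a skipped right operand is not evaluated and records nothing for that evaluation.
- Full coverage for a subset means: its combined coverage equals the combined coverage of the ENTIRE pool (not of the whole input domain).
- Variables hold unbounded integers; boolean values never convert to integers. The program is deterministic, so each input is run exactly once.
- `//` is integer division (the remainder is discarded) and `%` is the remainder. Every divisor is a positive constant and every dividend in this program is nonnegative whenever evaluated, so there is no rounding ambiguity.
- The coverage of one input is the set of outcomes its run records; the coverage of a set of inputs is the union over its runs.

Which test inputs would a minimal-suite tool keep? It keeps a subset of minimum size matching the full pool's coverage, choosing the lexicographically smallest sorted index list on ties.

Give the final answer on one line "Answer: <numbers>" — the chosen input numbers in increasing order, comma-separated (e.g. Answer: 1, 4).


run #1 (a=1, w=5) records B1=F, B2=S, B3=T, B6=T
run #2 (a=5, w=11) records B1=F, B2=S, B3=F, B4=T, B5=T, B6=T
run #3 (a=8, w=10) records B1=F, B2=S, B3=F, B4=F, B6=T
run #4 (a=2, w=5) records B1=F, B2=E, B3=T, B6=T
run #5 (a=7, w=9) records B1=T, B2=E, B3=F, B4=T, B5=F, B6=T
run #6 (a=8, w=5) records B1=F, B2=S, B3=T, B6=T
union over all inputs: B1=T, B1=F, B2=S, B2=E, B3=T, B3=F, B4=T, B4=F, B5=T, B5=F, B6=T (11 outcomes)
every size-1 subset falls short of the 11 outcomes (best: 6/11)
every size-2 subset falls short of the 11 outcomes (best: 9/11)
every size-3 subset falls short of the 11 outcomes (best: 10/11)
size 4: inputs {1, 2, 3, 5} cover all 11 outcomes, and no lexicographically smaller subset of this size does
Answer: 1, 2, 3, 5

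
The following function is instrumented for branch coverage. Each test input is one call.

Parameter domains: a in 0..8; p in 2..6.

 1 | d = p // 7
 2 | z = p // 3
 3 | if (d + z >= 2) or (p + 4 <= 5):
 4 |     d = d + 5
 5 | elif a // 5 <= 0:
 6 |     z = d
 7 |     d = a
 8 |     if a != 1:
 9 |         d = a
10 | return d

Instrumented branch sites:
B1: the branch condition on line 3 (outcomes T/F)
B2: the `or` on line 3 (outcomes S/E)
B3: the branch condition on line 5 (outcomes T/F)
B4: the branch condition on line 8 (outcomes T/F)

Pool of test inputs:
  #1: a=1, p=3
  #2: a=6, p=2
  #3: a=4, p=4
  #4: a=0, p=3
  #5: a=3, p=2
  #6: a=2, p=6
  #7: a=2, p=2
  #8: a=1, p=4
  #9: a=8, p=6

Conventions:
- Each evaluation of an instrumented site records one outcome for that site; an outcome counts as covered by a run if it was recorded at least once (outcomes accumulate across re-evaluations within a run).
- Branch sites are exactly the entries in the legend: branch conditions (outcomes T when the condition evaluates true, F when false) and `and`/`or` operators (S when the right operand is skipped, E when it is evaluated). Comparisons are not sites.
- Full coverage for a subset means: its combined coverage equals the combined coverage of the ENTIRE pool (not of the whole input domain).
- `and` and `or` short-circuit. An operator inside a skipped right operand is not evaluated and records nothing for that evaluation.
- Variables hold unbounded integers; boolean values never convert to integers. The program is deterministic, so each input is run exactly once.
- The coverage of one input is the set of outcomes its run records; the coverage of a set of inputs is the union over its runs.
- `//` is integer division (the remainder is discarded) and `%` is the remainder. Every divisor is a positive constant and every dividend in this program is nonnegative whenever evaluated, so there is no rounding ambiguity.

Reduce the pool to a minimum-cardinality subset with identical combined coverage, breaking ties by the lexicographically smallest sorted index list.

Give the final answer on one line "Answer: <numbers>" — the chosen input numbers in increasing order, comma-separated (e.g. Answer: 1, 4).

input #1 (a=1, p=3): events B2->E, B1->F, B3->T, B4->F; covers B1=F, B2=E, B3=T, B4=F
input #2 (a=6, p=2): events B2->E, B1->F, B3->F; covers B1=F, B2=E, B3=F
input #3 (a=4, p=4): events B2->E, B1->F, B3->T, B4->T; covers B1=F, B2=E, B3=T, B4=T
input #4 (a=0, p=3): events B2->E, B1->F, B3->T, B4->T; covers B1=F, B2=E, B3=T, B4=T
input #5 (a=3, p=2): events B2->E, B1->F, B3->T, B4->T; covers B1=F, B2=E, B3=T, B4=T
input #6 (a=2, p=6): events B2->S, B1->T; covers B1=T, B2=S
input #7 (a=2, p=2): events B2->E, B1->F, B3->T, B4->T; covers B1=F, B2=E, B3=T, B4=T
input #8 (a=1, p=4): events B2->E, B1->F, B3->T, B4->F; covers B1=F, B2=E, B3=T, B4=F
input #9 (a=8, p=6): events B2->S, B1->T; covers B1=T, B2=S
together the pool reaches 8 outcomes: B1=T, B1=F, B2=S, B2=E, B3=T, B3=F, B4=T, B4=F
checked all size-1 subsets: none covers 8 outcomes (max 4/8)
checked all size-2 subsets: none covers 8 outcomes (max 6/8)
checked all size-3 subsets: none covers 8 outcomes (max 7/8)
inputs {1, 2, 3, 6} (size 4) cover everything; no size-4 subset with a lexicographically smaller index list covers all 8

Answer: 1, 2, 3, 6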